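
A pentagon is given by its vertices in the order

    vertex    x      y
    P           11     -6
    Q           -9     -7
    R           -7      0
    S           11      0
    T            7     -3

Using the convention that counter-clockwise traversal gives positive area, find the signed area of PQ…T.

-111

Σ = (-131) + (-49) + (0) + (-33) + (-9) = -222
Signed area = Σ/2 = -111 (negative ⇒ clockwise traversal).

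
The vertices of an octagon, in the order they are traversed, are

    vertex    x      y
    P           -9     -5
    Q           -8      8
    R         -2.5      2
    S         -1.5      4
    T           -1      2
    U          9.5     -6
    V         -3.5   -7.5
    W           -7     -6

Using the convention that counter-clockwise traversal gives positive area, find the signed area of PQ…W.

Σ = (-112) + (4) + (-7) + (1) + (-13) + (-92.25) + (-31.5) + (-19) = -269.75
Signed area = Σ/2 = -134.875 (negative ⇒ clockwise traversal).

-134.875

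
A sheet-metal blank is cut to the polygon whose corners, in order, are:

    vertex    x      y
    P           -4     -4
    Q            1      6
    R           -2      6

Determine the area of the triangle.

Apply the shoelace (surveyor's) formula: 2A = Σ (x_i·y_{i+1} − x_{i+1}·y_i), indices taken mod 3.
P→Q: (-4)(6) − (1)(-4) = -20
Q→R: (1)(6) − (-2)(6) = 18
R→P: (-2)(-4) − (-4)(6) = 32
Σ = 30
Area = |Σ|/2 = 15.

15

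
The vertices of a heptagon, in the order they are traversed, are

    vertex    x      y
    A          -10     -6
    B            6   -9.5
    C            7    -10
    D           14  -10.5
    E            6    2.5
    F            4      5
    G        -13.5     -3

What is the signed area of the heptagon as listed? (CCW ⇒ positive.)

214.25

Apply the surveyor's formula: 2A = Σ (x_i·y_{i+1} − x_{i+1}·y_i), indices taken mod 7.
Σ = (131) + (6.5) + (66.5) + (98) + (20) + (55.5) + (51) = 428.5
Signed area = Σ/2 = 214.25 (positive ⇒ counter-clockwise traversal).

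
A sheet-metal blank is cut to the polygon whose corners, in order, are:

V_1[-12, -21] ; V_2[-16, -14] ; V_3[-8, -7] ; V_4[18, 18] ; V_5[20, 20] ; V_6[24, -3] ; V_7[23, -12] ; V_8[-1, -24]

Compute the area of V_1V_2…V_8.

888

Apply the surveyor's formula: 2A = Σ (x_i·y_{i+1} − x_{i+1}·y_i), indices taken mod 8.
Cross-terms: -168, 0, -18, 0, -540, -219, -564, -267  ⇒  Σ = -1776
Area = |Σ|/2 = 888.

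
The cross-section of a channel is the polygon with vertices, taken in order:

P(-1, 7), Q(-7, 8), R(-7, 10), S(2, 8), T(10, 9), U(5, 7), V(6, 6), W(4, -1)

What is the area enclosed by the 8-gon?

50.5

Σ = (41) + (-14) + (-76) + (-62) + (25) + (-12) + (-30) + (27) = -101
Area = |Σ|/2 = 50.5.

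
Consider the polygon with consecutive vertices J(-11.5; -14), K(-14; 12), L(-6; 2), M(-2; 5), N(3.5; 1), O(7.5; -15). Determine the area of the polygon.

Σ = (-334) + (44) + (-26) + (-19.5) + (-60) + (-277.5) = -673
Area = |Σ|/2 = 336.5.

336.5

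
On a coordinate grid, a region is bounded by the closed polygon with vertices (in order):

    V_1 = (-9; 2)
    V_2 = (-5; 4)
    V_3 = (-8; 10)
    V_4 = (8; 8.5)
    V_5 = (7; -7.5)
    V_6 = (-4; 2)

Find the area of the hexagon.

158.75

Σ = (-26) + (-18) + (-148) + (-119.5) + (-16) + (10) = -317.5
Area = |Σ|/2 = 158.75.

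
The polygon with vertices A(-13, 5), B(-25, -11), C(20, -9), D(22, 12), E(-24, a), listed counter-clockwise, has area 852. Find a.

11

Write out the shoelace sum; only the two edges meeting at E involve a:
2·Area = [(22·a − (-24)·12) + ((-24)·5 − (-13)·a)] + 1151
       = 35·a + 1319 = 1704
⇒ a = 11.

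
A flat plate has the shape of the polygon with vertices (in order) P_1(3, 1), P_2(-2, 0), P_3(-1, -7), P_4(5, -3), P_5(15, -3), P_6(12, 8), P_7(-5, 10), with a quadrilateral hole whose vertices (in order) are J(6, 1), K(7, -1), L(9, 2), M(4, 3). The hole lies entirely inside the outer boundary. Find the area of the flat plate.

Outer boundary:
Apply the shoelace (surveyor's) formula: 2A = Σ (x_i·y_{i+1} − x_{i+1}·y_i), indices taken mod 7.
Σ = (2) + (14) + (38) + (30) + (156) + (160) + (-35) = 365
Area = |Σ|/2 = 182.5.
Hole:
Σ = (-13) + (23) + (19) + (-14) = 15
Area = |Σ|/2 = 7.5.
Net area = 182.5 − 7.5 = 175.

175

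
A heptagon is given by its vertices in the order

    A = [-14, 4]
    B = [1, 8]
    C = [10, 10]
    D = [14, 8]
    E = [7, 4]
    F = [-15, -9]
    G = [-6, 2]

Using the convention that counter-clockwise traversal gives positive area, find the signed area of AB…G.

Σ = (-116) + (-70) + (-60) + (0) + (-3) + (-84) + (4) = -329
Signed area = Σ/2 = -164.5 (negative ⇒ clockwise traversal).

-164.5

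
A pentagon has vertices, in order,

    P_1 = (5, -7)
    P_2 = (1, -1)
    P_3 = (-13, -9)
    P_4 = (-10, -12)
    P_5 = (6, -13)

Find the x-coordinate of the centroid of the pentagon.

Apply the surveyor's formula. First the cross-terms c_i = x_i·y_{i+1} − x_{i+1}·y_i:
  2, -22, 66, 202, 23  ⇒  2A = 271, A = 135.5.
Then Σ (x_i + x_{i+1})·c_i = -1797, so x̄ = -1797 / (6·135.5) = -599/271.

-599/271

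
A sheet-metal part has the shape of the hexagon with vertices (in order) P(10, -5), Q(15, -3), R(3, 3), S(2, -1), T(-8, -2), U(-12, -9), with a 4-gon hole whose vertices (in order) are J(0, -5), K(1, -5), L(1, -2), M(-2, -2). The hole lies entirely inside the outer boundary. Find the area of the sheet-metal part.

132

Outer boundary:
Apply Gauss's area formula: 2A = Σ (x_i·y_{i+1} − x_{i+1}·y_i), indices taken mod 6.
Σ = (45) + (54) + (-9) + (-12) + (48) + (150) = 276
Area = |Σ|/2 = 138.
Hole:
J→K: (0)(-5) − (1)(-5) = 5
K→L: (1)(-2) − (1)(-5) = 3
L→M: (1)(-2) − (-2)(-2) = -6
M→J: (-2)(-5) − (0)(-2) = 10
Σ = 12
Area = |Σ|/2 = 6.
Net area = 138 − 6 = 132.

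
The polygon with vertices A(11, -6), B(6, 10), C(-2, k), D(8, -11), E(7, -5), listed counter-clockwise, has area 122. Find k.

Write out the shoelace sum; only the two edges meeting at C involve k:
2·Area = [(6·k − (-2)·10) + ((-2)·(-11) − 8·k)] + 196
       = -2·k + 238 = 244
⇒ k = -3.

-3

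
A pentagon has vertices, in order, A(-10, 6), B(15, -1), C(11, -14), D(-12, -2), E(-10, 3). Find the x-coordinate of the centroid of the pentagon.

Apply the shoelace (surveyor's) formula. First the cross-terms c_i = x_i·y_{i+1} − x_{i+1}·y_i:
  -80, -199, -190, -56, -30  ⇒  2A = -555, A = -277.5.
Then Σ (x_i + x_{i+1})·c_i = -3552, so x̄ = -3552 / (6·(-277.5)) = 32/15.

32/15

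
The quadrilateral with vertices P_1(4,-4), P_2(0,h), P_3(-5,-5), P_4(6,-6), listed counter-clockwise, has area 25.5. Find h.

The doubled signed area Σ (x_i y_{i+1} − x_{i+1} y_i) is linear in h.
With h=0 it equals 60; the coefficient of h is 9 (from the two edges through P_2).
So 9·h + 60 = 2·25.5 = 51 ⇒ h = -1.

-1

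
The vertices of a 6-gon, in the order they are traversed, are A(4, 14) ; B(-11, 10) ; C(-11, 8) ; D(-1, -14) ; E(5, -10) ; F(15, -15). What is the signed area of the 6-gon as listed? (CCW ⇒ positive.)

401.5

Apply the shoelace formula: 2A = Σ (x_i·y_{i+1} − x_{i+1}·y_i), indices taken mod 6.
A→B: (4)(10) − (-11)(14) = 194
B→C: (-11)(8) − (-11)(10) = 22
C→D: (-11)(-14) − (-1)(8) = 162
D→E: (-1)(-10) − (5)(-14) = 80
E→F: (5)(-15) − (15)(-10) = 75
F→A: (15)(14) − (4)(-15) = 270
Σ = 803
Signed area = Σ/2 = 401.5 (positive ⇒ counter-clockwise traversal).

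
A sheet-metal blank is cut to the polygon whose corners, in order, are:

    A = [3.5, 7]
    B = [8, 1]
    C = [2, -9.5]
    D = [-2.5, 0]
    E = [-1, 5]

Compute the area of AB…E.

95.625

Apply the shoelace (surveyor's) formula: 2A = Σ (x_i·y_{i+1} − x_{i+1}·y_i), indices taken mod 5.
Σ = (-52.5) + (-78) + (-23.75) + (-12.5) + (-24.5) = -191.25
Area = |Σ|/2 = 95.625.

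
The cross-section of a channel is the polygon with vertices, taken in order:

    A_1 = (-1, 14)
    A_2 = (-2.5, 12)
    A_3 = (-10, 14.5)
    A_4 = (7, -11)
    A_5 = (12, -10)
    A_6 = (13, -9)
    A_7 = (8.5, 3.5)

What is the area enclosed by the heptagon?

Apply the surveyor's formula: 2A = Σ (x_i·y_{i+1} − x_{i+1}·y_i), indices taken mod 7.
Σ = (23) + (83.75) + (8.5) + (62) + (22) + (122) + (122.5) = 443.75
Area = |Σ|/2 = 221.875.

221.875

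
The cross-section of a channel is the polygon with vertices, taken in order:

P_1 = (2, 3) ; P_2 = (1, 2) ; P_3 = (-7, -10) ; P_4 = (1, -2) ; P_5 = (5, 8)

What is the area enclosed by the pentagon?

23

Apply the shoelace (surveyor's) formula: 2A = Σ (x_i·y_{i+1} − x_{i+1}·y_i), indices taken mod 5.
Σ = (1) + (4) + (24) + (18) + (-1) = 46
Area = |Σ|/2 = 23.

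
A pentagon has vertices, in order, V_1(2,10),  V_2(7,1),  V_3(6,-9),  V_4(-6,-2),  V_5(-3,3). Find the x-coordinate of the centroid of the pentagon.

419/263

Apply Gauss's area formula. First the cross-terms c_i = x_i·y_{i+1} − x_{i+1}·y_i:
  -68, -69, -66, -24, -36  ⇒  2A = -263, A = -131.5.
Then Σ (x_i + x_{i+1})·c_i = -1257, so x̄ = -1257 / (6·(-131.5)) = 419/263.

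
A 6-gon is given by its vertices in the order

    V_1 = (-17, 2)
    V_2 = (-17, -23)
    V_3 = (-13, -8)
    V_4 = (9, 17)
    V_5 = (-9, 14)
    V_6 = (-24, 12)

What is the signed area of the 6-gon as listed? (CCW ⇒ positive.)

Apply Gauss's area formula: 2A = Σ (x_i·y_{i+1} − x_{i+1}·y_i), indices taken mod 6.
V_1→V_2: (-17)(-23) − (-17)(2) = 425
V_2→V_3: (-17)(-8) − (-13)(-23) = -163
V_3→V_4: (-13)(17) − (9)(-8) = -149
V_4→V_5: (9)(14) − (-9)(17) = 279
V_5→V_6: (-9)(12) − (-24)(14) = 228
V_6→V_1: (-24)(2) − (-17)(12) = 156
Σ = 776
Signed area = Σ/2 = 388 (positive ⇒ counter-clockwise traversal).

388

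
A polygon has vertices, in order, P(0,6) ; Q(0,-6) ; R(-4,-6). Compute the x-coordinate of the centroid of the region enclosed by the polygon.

Apply the surveyor's formula. First the cross-terms c_i = x_i·y_{i+1} − x_{i+1}·y_i:
  0, -24, -24  ⇒  2A = -48, A = -24.
Then Σ (x_i + x_{i+1})·c_i = 192, so x̄ = 192 / (6·(-24)) = -4/3.

-4/3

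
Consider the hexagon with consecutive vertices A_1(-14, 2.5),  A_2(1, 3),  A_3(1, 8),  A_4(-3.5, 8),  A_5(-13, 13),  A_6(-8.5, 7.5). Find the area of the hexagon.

75.875

Cross-terms: -44.5, 5, 36, 58.5, 13, 83.75  ⇒  Σ = 151.75
Area = |Σ|/2 = 75.875.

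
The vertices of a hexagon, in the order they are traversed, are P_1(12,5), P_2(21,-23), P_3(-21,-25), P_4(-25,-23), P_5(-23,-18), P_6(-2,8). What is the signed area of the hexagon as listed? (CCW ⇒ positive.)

Cross-terms: -381, -1008, -142, -79, -220, -106  ⇒  Σ = -1936
Signed area = Σ/2 = -968 (negative ⇒ clockwise traversal).

-968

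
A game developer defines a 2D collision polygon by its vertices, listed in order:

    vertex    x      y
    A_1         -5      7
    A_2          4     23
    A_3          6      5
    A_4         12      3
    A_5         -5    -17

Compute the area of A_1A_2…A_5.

306

Apply the shoelace formula: 2A = Σ (x_i·y_{i+1} − x_{i+1}·y_i), indices taken mod 5.
Σ = (-143) + (-118) + (-42) + (-189) + (-120) = -612
Area = |Σ|/2 = 306.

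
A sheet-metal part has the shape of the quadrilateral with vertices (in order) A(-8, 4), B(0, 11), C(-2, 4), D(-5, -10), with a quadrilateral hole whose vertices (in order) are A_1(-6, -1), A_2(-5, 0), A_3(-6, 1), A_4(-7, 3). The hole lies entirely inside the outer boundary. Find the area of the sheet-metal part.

61

Outer boundary:
Apply the shoelace formula: 2A = Σ (x_i·y_{i+1} − x_{i+1}·y_i), indices taken mod 4.
Σ = (-88) + (22) + (40) + (-100) = -126
Area = |Σ|/2 = 63.
Hole:
Apply the shoelace (surveyor's) formula: 2A = Σ (x_i·y_{i+1} − x_{i+1}·y_i), indices taken mod 4.
Cross-terms: -5, -5, -11, 25  ⇒  Σ = 4
Area = |Σ|/2 = 2.
Net area = 63 − 2 = 61.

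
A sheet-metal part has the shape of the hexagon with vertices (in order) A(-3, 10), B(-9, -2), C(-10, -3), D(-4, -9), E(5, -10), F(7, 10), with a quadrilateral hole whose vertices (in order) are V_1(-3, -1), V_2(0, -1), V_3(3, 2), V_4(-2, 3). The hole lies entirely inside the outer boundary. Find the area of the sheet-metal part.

Outer boundary:
Apply the surveyor's formula: 2A = Σ (x_i·y_{i+1} − x_{i+1}·y_i), indices taken mod 6.
Σ = (96) + (7) + (78) + (85) + (120) + (100) = 486
Area = |Σ|/2 = 243.
Hole:
Apply Gauss's area formula: 2A = Σ (x_i·y_{i+1} − x_{i+1}·y_i), indices taken mod 4.
V_1→V_2: (-3)(-1) − (0)(-1) = 3
V_2→V_3: (0)(2) − (3)(-1) = 3
V_3→V_4: (3)(3) − (-2)(2) = 13
V_4→V_1: (-2)(-1) − (-3)(3) = 11
Σ = 30
Area = |Σ|/2 = 15.
Net area = 243 − 15 = 228.

228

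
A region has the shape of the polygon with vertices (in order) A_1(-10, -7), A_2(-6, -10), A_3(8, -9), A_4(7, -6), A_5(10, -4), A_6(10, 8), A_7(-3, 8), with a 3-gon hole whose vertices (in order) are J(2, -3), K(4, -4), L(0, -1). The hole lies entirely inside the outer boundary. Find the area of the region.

281

Outer boundary:
Apply Gauss's area formula: 2A = Σ (x_i·y_{i+1} − x_{i+1}·y_i), indices taken mod 7.
A_1→A_2: (-10)(-10) − (-6)(-7) = 58
A_2→A_3: (-6)(-9) − (8)(-10) = 134
A_3→A_4: (8)(-6) − (7)(-9) = 15
A_4→A_5: (7)(-4) − (10)(-6) = 32
A_5→A_6: (10)(8) − (10)(-4) = 120
A_6→A_7: (10)(8) − (-3)(8) = 104
A_7→A_1: (-3)(-7) − (-10)(8) = 101
Σ = 564
Area = |Σ|/2 = 282.
Hole:
Apply the surveyor's formula: 2A = Σ (x_i·y_{i+1} − x_{i+1}·y_i), indices taken mod 3.
Σ = (4) + (-4) + (2) = 2
Area = |Σ|/2 = 1.
Net area = 282 − 1 = 281.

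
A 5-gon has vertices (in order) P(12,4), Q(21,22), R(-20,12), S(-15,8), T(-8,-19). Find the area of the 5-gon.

Apply the surveyor's formula: 2A = Σ (x_i·y_{i+1} − x_{i+1}·y_i), indices taken mod 5.
P→Q: (12)(22) − (21)(4) = 180
Q→R: (21)(12) − (-20)(22) = 692
R→S: (-20)(8) − (-15)(12) = 20
S→T: (-15)(-19) − (-8)(8) = 349
T→P: (-8)(4) − (12)(-19) = 196
Σ = 1437
Area = |Σ|/2 = 718.5.

718.5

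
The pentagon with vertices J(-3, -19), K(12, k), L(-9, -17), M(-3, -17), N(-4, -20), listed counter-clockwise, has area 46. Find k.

Write out the shoelace sum; only the two edges meeting at K involve k:
2·Area = [((-3)·k − 12·(-19)) + (12·(-17) − (-9)·k)] + 110
       = 6·k + 134 = 92
⇒ k = -7.

-7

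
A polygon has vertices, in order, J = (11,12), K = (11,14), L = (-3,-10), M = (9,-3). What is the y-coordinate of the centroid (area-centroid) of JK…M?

Apply Gauss's area formula. First the cross-terms c_i = x_i·y_{i+1} − x_{i+1}·y_i:
  22, -68, 99, 141  ⇒  2A = 194, A = 97.
Then Σ (y_i + y_{i+1})·c_i = 282, so ȳ = 282 / (6·97) = 47/97.

47/97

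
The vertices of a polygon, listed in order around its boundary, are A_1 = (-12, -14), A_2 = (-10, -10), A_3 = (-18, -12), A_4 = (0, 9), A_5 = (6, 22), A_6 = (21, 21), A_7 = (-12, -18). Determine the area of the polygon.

403

Σ = (-20) + (-60) + (-162) + (-54) + (-336) + (-126) + (-48) = -806
Area = |Σ|/2 = 403.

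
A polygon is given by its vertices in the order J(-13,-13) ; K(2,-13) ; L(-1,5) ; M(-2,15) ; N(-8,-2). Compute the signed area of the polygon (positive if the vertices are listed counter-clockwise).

194.5

Σ = (195) + (-3) + (-5) + (124) + (78) = 389
Signed area = Σ/2 = 194.5 (positive ⇒ counter-clockwise traversal).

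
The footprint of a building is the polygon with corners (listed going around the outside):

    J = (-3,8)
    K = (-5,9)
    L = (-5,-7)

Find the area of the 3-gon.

16

Σ = (13) + (80) + (-61) = 32
Area = |Σ|/2 = 16.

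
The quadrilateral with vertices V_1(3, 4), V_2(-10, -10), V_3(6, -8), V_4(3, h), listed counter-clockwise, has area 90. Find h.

The doubled signed area Σ (x_i y_{i+1} − x_{i+1} y_i) is linear in h.
With h=0 it equals 186; the coefficient of h is 3 (from the two edges through V_4).
So 3·h + 186 = 2·90 = 180 ⇒ h = -2.

-2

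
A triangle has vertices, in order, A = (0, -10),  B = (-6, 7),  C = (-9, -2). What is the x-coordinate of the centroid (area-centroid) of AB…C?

Apply the surveyor's formula. First the cross-terms c_i = x_i·y_{i+1} − x_{i+1}·y_i:
  -60, 75, 90  ⇒  2A = 105, A = 52.5.
Then Σ (x_i + x_{i+1})·c_i = -1575, so x̄ = -1575 / (6·52.5) = -5.

-5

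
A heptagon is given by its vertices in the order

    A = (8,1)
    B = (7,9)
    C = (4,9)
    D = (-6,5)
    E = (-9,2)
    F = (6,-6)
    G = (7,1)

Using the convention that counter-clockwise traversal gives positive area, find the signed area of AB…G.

144

Σ = (65) + (27) + (74) + (33) + (42) + (48) + (-1) = 288
Signed area = Σ/2 = 144 (positive ⇒ counter-clockwise traversal).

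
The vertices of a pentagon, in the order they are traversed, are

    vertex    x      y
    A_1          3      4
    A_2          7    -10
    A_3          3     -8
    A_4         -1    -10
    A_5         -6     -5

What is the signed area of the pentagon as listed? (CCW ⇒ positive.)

Σ = (-58) + (-26) + (-38) + (-55) + (-9) = -186
Signed area = Σ/2 = -93 (negative ⇒ clockwise traversal).

-93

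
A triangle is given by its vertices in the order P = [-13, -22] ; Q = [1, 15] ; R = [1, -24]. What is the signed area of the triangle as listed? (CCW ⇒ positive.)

-273

Apply Gauss's area formula: 2A = Σ (x_i·y_{i+1} − x_{i+1}·y_i), indices taken mod 3.
Cross-terms: -173, -39, -334  ⇒  Σ = -546
Signed area = Σ/2 = -273 (negative ⇒ clockwise traversal).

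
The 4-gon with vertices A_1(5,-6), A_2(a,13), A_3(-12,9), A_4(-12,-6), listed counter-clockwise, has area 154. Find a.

-13

Write out the shoelace sum; only the two edges meeting at A_2 involve a:
2·Area = [(5·13 − a·(-6)) + (a·9 − (-12)·13)] + 282
       = 15·a + 503 = 308
⇒ a = -13.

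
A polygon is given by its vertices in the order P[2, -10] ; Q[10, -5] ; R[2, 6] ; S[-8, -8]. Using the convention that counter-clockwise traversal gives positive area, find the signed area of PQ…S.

Apply Gauss's area formula: 2A = Σ (x_i·y_{i+1} − x_{i+1}·y_i), indices taken mod 4.
Cross-terms: 90, 70, 32, 96  ⇒  Σ = 288
Signed area = Σ/2 = 144 (positive ⇒ counter-clockwise traversal).

144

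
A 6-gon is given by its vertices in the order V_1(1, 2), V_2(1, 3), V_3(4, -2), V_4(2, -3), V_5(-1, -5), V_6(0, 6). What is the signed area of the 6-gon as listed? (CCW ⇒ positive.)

-23

Cross-terms: 1, -14, -8, -13, -6, -6  ⇒  Σ = -46
Signed area = Σ/2 = -23 (negative ⇒ clockwise traversal).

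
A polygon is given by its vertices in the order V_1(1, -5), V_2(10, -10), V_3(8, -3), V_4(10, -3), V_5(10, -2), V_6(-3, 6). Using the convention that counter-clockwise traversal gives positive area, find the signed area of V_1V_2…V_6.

V_1→V_2: (1)(-10) − (10)(-5) = 40
V_2→V_3: (10)(-3) − (8)(-10) = 50
V_3→V_4: (8)(-3) − (10)(-3) = 6
V_4→V_5: (10)(-2) − (10)(-3) = 10
V_5→V_6: (10)(6) − (-3)(-2) = 54
V_6→V_1: (-3)(-5) − (1)(6) = 9
Σ = 169
Signed area = Σ/2 = 84.5 (positive ⇒ counter-clockwise traversal).

84.5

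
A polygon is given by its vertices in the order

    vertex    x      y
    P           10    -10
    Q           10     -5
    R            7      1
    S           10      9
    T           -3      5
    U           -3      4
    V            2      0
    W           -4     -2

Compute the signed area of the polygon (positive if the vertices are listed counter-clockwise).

138

Cross-terms: 50, 45, 53, 77, 3, -8, -4, 60  ⇒  Σ = 276
Signed area = Σ/2 = 138 (positive ⇒ counter-clockwise traversal).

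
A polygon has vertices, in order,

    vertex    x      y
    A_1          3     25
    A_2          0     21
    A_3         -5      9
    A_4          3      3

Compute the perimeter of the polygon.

|A_1A_2| = √((-3)² + (-4)²) = √25 = 5
|A_2A_3| = √((-5)² + (-12)²) = √169 = 13
|A_3A_4| = √((8)² + (-6)²) = √100 = 10
|A_4A_1| = √((0)² + (22)²) = √484 = 22
Perimeter = 5 + 13 + 10 + 22 = 50.

50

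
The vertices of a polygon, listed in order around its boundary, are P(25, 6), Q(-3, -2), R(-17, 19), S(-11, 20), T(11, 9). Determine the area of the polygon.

366

Cross-terms: -32, -91, -131, -319, -159  ⇒  Σ = -732
Area = |Σ|/2 = 366.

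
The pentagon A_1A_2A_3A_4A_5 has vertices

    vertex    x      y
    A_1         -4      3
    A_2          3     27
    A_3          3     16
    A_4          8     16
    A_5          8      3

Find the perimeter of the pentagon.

66

|A_1A_2| = √((7)² + (24)²) = √625 = 25
|A_2A_3| = √((0)² + (-11)²) = √121 = 11
|A_3A_4| = √((5)² + (0)²) = √25 = 5
|A_4A_5| = √((0)² + (-13)²) = √169 = 13
|A_5A_1| = √((-12)² + (0)²) = √144 = 12
Perimeter = 25 + 11 + 5 + 13 + 12 = 66.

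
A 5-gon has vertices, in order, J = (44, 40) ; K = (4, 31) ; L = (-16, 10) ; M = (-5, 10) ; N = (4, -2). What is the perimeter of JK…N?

|JK| = √((-40)² + (-9)²) = √1681 = 41
|KL| = √((-20)² + (-21)²) = √841 = 29
|LM| = √((11)² + (0)²) = √121 = 11
|MN| = √((9)² + (-12)²) = √225 = 15
|NJ| = √((40)² + (42)²) = √3364 = 58
Perimeter = 41 + 29 + 11 + 15 + 58 = 154.

154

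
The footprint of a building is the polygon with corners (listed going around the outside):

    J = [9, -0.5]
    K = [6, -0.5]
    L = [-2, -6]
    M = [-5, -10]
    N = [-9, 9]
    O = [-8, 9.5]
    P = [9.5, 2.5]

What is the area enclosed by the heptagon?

167.25

Cross-terms: -1.5, -37, -10, -135, -13.5, -110.25, -27.25  ⇒  Σ = -334.5
Area = |Σ|/2 = 167.25.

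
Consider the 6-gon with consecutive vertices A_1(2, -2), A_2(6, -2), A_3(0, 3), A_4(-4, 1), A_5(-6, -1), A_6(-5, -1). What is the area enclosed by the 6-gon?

Apply Gauss's area formula: 2A = Σ (x_i·y_{i+1} − x_{i+1}·y_i), indices taken mod 6.
Σ = (8) + (18) + (12) + (10) + (1) + (12) = 61
Area = |Σ|/2 = 30.5.

30.5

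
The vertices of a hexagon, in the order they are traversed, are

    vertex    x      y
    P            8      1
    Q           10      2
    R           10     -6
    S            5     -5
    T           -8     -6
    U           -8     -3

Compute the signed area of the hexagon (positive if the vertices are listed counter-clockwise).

-86

Apply the shoelace formula: 2A = Σ (x_i·y_{i+1} − x_{i+1}·y_i), indices taken mod 6.
Σ = (6) + (-80) + (-20) + (-70) + (-24) + (16) = -172
Signed area = Σ/2 = -86 (negative ⇒ clockwise traversal).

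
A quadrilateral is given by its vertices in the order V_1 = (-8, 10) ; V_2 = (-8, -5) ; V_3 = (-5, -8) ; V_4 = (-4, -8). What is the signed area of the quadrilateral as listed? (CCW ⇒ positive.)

31.5

Σ = (120) + (39) + (8) + (-104) = 63
Signed area = Σ/2 = 31.5 (positive ⇒ counter-clockwise traversal).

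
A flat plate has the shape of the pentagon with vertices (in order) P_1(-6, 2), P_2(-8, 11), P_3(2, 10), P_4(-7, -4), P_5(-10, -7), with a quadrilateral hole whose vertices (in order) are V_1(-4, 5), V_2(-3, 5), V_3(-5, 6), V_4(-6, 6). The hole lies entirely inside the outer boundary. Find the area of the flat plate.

70.5

Outer boundary:
Apply the shoelace formula: 2A = Σ (x_i·y_{i+1} − x_{i+1}·y_i), indices taken mod 5.
Σ = (-50) + (-102) + (62) + (9) + (-62) = -143
Area = |Σ|/2 = 71.5.
Hole:
Apply the surveyor's formula: 2A = Σ (x_i·y_{i+1} − x_{i+1}·y_i), indices taken mod 4.
Σ = (-5) + (7) + (6) + (-6) = 2
Area = |Σ|/2 = 1.
Net area = 71.5 − 1 = 70.5.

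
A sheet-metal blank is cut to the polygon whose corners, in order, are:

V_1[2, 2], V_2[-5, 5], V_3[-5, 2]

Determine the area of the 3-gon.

Cross-terms: 20, 15, -14  ⇒  Σ = 21
Area = |Σ|/2 = 10.5.

10.5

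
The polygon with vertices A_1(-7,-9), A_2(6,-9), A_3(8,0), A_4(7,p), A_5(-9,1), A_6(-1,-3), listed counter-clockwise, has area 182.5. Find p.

9

Write out the shoelace sum; only the two edges meeting at A_4 involve p:
2·Area = [(8·p − 7·0) + (7·1 − (-9)·p)] + 205
       = 17·p + 212 = 365
⇒ p = 9.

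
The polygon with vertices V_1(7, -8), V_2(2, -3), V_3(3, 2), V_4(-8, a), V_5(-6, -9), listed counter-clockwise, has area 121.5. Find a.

4

The doubled signed area Σ (x_i y_{i+1} − x_{i+1} y_i) is linear in a.
With a=0 it equals 207; the coefficient of a is 9 (from the two edges through V_4).
So 9·a + 207 = 2·121.5 = 243 ⇒ a = 4.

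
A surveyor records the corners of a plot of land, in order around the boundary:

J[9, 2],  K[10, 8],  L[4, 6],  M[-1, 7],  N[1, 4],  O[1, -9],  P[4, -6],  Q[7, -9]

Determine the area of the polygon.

110.5

Apply the surveyor's formula: 2A = Σ (x_i·y_{i+1} − x_{i+1}·y_i), indices taken mod 8.
J→K: (9)(8) − (10)(2) = 52
K→L: (10)(6) − (4)(8) = 28
L→M: (4)(7) − (-1)(6) = 34
M→N: (-1)(4) − (1)(7) = -11
N→O: (1)(-9) − (1)(4) = -13
O→P: (1)(-6) − (4)(-9) = 30
P→Q: (4)(-9) − (7)(-6) = 6
Q→J: (7)(2) − (9)(-9) = 95
Σ = 221
Area = |Σ|/2 = 110.5.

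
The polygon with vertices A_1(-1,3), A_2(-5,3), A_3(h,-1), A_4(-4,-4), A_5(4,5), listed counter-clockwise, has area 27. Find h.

-4

Write out the shoelace sum; only the two edges meeting at A_3 involve h:
2·Area = [((-5)·(-1) − h·3) + (h·(-4) − (-4)·(-1))] + 25
       = -7·h + 26 = 54
⇒ h = -4.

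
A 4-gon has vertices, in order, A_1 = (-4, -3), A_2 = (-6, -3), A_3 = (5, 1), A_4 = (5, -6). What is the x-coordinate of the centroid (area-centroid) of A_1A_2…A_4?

338/213

Apply the shoelace (surveyor's) formula. First the cross-terms c_i = x_i·y_{i+1} − x_{i+1}·y_i:
  -6, 9, -35, -39  ⇒  2A = -71, A = -35.5.
Then Σ (x_i + x_{i+1})·c_i = -338, so x̄ = -338 / (6·(-35.5)) = 338/213.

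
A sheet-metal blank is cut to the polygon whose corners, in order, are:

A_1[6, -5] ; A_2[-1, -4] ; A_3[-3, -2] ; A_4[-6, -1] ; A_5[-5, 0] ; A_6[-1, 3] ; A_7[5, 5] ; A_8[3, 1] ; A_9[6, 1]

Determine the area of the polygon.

68.5

Cross-terms: -29, -10, -9, -5, -15, -20, -10, -3, -36  ⇒  Σ = -137
Area = |Σ|/2 = 68.5.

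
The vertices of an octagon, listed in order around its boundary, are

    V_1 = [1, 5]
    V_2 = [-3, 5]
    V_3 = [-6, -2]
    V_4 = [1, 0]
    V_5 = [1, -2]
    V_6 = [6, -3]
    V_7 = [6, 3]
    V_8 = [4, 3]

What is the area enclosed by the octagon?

62

Apply the shoelace (surveyor's) formula: 2A = Σ (x_i·y_{i+1} − x_{i+1}·y_i), indices taken mod 8.
Cross-terms: 20, 36, 2, -2, 9, 36, 6, 17  ⇒  Σ = 124
Area = |Σ|/2 = 62.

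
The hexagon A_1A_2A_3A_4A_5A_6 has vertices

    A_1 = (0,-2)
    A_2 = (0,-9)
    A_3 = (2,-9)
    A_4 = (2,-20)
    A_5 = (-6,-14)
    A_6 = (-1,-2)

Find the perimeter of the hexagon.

|A_1A_2| = √((0)² + (-7)²) = √49 = 7
|A_2A_3| = √((2)² + (0)²) = √4 = 2
|A_3A_4| = √((0)² + (-11)²) = √121 = 11
|A_4A_5| = √((-8)² + (6)²) = √100 = 10
|A_5A_6| = √((5)² + (12)²) = √169 = 13
|A_6A_1| = √((1)² + (0)²) = √1 = 1
Perimeter = 7 + 2 + 11 + 10 + 13 + 1 = 44.

44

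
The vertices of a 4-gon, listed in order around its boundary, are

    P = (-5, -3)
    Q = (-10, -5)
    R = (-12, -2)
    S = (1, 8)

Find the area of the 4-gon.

Σ = (-5) + (-40) + (-94) + (37) = -102
Area = |Σ|/2 = 51.

51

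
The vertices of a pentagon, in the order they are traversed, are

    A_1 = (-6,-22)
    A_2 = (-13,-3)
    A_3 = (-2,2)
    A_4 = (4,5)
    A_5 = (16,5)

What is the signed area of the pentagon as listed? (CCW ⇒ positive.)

-350

Cross-terms: -268, -32, -18, -60, -322  ⇒  Σ = -700
Signed area = Σ/2 = -350 (negative ⇒ clockwise traversal).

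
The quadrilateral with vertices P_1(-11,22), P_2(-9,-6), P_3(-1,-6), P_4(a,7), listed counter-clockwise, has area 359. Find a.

The doubled signed area Σ (x_i y_{i+1} − x_{i+1} y_i) is linear in a.
With a=0 it equals 382; the coefficient of a is 28 (from the two edges through P_4).
So 28·a + 382 = 2·359 = 718 ⇒ a = 12.

12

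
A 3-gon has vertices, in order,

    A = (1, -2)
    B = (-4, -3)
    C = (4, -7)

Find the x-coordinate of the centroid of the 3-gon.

Apply the shoelace (surveyor's) formula. First the cross-terms c_i = x_i·y_{i+1} − x_{i+1}·y_i:
  -11, 40, -1  ⇒  2A = 28, A = 14.
Then Σ (x_i + x_{i+1})·c_i = 28, so x̄ = 28 / (6·14) = 1/3.

1/3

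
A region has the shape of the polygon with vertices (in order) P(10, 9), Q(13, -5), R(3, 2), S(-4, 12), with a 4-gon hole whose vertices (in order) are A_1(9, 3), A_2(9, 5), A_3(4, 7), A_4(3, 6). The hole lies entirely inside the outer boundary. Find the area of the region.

109.5

Outer boundary:
Cross-terms: -167, 41, 44, -156  ⇒  Σ = -238
Area = |Σ|/2 = 119.
Hole:
Apply the shoelace (surveyor's) formula: 2A = Σ (x_i·y_{i+1} − x_{i+1}·y_i), indices taken mod 4.
A_1→A_2: (9)(5) − (9)(3) = 18
A_2→A_3: (9)(7) − (4)(5) = 43
A_3→A_4: (4)(6) − (3)(7) = 3
A_4→A_1: (3)(3) − (9)(6) = -45
Σ = 19
Area = |Σ|/2 = 9.5.
Net area = 119 − 9.5 = 109.5.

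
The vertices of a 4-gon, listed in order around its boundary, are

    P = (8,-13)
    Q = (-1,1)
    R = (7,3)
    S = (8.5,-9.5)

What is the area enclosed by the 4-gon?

70.75

Apply Gauss's area formula: 2A = Σ (x_i·y_{i+1} − x_{i+1}·y_i), indices taken mod 4.
P→Q: (8)(1) − (-1)(-13) = -5
Q→R: (-1)(3) − (7)(1) = -10
R→S: (7)(-9.5) − (8.5)(3) = -92
S→P: (8.5)(-13) − (8)(-9.5) = -34.5
Σ = -141.5
Area = |Σ|/2 = 70.75.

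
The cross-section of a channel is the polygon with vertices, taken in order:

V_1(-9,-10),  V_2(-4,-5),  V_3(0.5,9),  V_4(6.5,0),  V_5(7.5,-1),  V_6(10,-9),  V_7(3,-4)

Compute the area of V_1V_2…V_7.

Σ = (5) + (-33.5) + (-58.5) + (-6.5) + (-57.5) + (-13) + (-66) = -230
Area = |Σ|/2 = 115.

115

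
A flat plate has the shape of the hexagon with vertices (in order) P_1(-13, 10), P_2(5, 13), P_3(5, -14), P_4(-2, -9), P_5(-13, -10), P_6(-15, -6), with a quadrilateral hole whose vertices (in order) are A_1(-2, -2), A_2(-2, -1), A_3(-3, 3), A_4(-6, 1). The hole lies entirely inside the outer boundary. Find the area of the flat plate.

Outer boundary:
Cross-terms: -219, -135, -73, -97, -72, -228  ⇒  Σ = -824
Area = |Σ|/2 = 412.
Hole:
Cross-terms: -2, -9, 15, 14  ⇒  Σ = 18
Area = |Σ|/2 = 9.
Net area = 412 − 9 = 403.

403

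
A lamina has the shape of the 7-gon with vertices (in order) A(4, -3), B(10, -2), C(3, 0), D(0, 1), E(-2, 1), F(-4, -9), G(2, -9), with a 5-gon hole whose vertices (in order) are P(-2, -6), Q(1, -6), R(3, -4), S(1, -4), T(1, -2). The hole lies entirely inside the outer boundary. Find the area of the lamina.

61.5

Outer boundary:
Apply Gauss's area formula: 2A = Σ (x_i·y_{i+1} − x_{i+1}·y_i), indices taken mod 7.
Cross-terms: 22, 6, 3, 2, 22, 54, 30  ⇒  Σ = 139
Area = |Σ|/2 = 69.5.
Hole:
Apply the surveyor's formula: 2A = Σ (x_i·y_{i+1} − x_{i+1}·y_i), indices taken mod 5.
Σ = (18) + (14) + (-8) + (2) + (-10) = 16
Area = |Σ|/2 = 8.
Net area = 69.5 − 8 = 61.5.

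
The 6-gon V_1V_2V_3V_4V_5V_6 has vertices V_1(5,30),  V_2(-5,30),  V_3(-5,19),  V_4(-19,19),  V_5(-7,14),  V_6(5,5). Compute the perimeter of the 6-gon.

|V_1V_2| = √((-10)² + (0)²) = √100 = 10
|V_2V_3| = √((0)² + (-11)²) = √121 = 11
|V_3V_4| = √((-14)² + (0)²) = √196 = 14
|V_4V_5| = √((12)² + (-5)²) = √169 = 13
|V_5V_6| = √((12)² + (-9)²) = √225 = 15
|V_6V_1| = √((0)² + (25)²) = √625 = 25
Perimeter = 10 + 11 + 14 + 13 + 15 + 25 = 88.

88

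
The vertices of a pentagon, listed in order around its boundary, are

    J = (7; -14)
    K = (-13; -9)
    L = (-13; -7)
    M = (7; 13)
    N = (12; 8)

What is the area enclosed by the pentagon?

357.5

Cross-terms: -245, -26, -120, -100, -224  ⇒  Σ = -715
Area = |Σ|/2 = 357.5.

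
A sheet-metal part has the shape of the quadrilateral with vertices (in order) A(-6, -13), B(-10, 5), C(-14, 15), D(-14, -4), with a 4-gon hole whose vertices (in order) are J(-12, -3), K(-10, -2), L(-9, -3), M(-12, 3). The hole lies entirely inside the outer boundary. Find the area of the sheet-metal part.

Outer boundary:
Σ = (-160) + (-80) + (266) + (158) = 184
Area = |Σ|/2 = 92.
Hole:
J→K: (-12)(-2) − (-10)(-3) = -6
K→L: (-10)(-3) − (-9)(-2) = 12
L→M: (-9)(3) − (-12)(-3) = -63
M→J: (-12)(-3) − (-12)(3) = 72
Σ = 15
Area = |Σ|/2 = 7.5.
Net area = 92 − 7.5 = 84.5.

84.5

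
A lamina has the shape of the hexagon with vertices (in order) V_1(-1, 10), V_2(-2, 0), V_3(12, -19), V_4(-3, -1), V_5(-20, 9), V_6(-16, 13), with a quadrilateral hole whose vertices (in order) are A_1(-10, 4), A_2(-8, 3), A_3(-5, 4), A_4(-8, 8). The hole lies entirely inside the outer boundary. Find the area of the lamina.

Outer boundary:
Cross-terms: 20, 38, -69, -47, -116, -147  ⇒  Σ = -321
Area = |Σ|/2 = 160.5.
Hole:
Σ = (2) + (-17) + (-8) + (48) = 25
Area = |Σ|/2 = 12.5.
Net area = 160.5 − 12.5 = 148.

148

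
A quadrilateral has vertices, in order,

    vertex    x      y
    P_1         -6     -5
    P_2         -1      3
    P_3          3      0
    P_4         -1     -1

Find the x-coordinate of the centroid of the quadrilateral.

Apply Gauss's area formula. First the cross-terms c_i = x_i·y_{i+1} − x_{i+1}·y_i:
  -23, -9, -3, -1  ⇒  2A = -36, A = -18.
Then Σ (x_i + x_{i+1})·c_i = 144, so x̄ = 144 / (6·(-18)) = -4/3.

-4/3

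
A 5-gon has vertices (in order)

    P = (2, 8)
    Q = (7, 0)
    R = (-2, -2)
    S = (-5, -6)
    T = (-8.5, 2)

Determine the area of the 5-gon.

100.5

Apply the shoelace (surveyor's) formula: 2A = Σ (x_i·y_{i+1} − x_{i+1}·y_i), indices taken mod 5.
Σ = (-56) + (-14) + (2) + (-61) + (-72) = -201
Area = |Σ|/2 = 100.5.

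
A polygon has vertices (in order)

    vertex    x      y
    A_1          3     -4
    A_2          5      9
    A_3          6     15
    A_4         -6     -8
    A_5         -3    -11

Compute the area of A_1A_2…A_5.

Apply the shoelace (surveyor's) formula: 2A = Σ (x_i·y_{i+1} − x_{i+1}·y_i), indices taken mod 5.
Cross-terms: 47, 21, 42, 42, 45  ⇒  Σ = 197
Area = |Σ|/2 = 98.5.

98.5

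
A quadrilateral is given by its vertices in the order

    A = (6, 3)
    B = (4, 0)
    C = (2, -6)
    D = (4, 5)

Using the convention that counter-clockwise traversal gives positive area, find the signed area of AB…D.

Σ = (-12) + (-24) + (34) + (-18) = -20
Signed area = Σ/2 = -10 (negative ⇒ clockwise traversal).

-10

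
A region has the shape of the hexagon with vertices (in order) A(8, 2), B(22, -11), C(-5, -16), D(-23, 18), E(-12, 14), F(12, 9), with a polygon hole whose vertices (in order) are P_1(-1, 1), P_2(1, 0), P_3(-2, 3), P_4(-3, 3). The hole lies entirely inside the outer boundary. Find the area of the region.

Outer boundary:
Apply the shoelace formula: 2A = Σ (x_i·y_{i+1} − x_{i+1}·y_i), indices taken mod 6.
A→B: (8)(-11) − (22)(2) = -132
B→C: (22)(-16) − (-5)(-11) = -407
C→D: (-5)(18) − (-23)(-16) = -458
D→E: (-23)(14) − (-12)(18) = -106
E→F: (-12)(9) − (12)(14) = -276
F→A: (12)(2) − (8)(9) = -48
Σ = -1427
Area = |Σ|/2 = 713.5.
Hole:
Apply Gauss's area formula: 2A = Σ (x_i·y_{i+1} − x_{i+1}·y_i), indices taken mod 4.
P_1→P_2: (-1)(0) − (1)(1) = -1
P_2→P_3: (1)(3) − (-2)(0) = 3
P_3→P_4: (-2)(3) − (-3)(3) = 3
P_4→P_1: (-3)(1) − (-1)(3) = 0
Σ = 5
Area = |Σ|/2 = 2.5.
Net area = 713.5 − 2.5 = 711.

711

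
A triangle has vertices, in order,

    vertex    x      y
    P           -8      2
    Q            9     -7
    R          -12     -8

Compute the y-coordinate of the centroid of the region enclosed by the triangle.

-13/3

Apply the shoelace (surveyor's) formula. First the cross-terms c_i = x_i·y_{i+1} − x_{i+1}·y_i:
  38, -156, -88  ⇒  2A = -206, A = -103.
Then Σ (y_i + y_{i+1})·c_i = 2678, so ȳ = 2678 / (6·(-103)) = -13/3.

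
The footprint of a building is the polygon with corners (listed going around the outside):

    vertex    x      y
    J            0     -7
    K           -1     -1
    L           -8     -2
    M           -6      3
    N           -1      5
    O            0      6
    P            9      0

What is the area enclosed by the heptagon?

99.5

Apply the shoelace formula: 2A = Σ (x_i·y_{i+1} − x_{i+1}·y_i), indices taken mod 7.
J→K: (0)(-1) − (-1)(-7) = -7
K→L: (-1)(-2) − (-8)(-1) = -6
L→M: (-8)(3) − (-6)(-2) = -36
M→N: (-6)(5) − (-1)(3) = -27
N→O: (-1)(6) − (0)(5) = -6
O→P: (0)(0) − (9)(6) = -54
P→J: (9)(-7) − (0)(0) = -63
Σ = -199
Area = |Σ|/2 = 99.5.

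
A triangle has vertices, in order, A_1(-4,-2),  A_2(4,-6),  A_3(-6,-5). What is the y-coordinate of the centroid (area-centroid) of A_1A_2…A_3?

-13/3

Apply Gauss's area formula. First the cross-terms c_i = x_i·y_{i+1} − x_{i+1}·y_i:
  32, -56, -8  ⇒  2A = -32, A = -16.
Then Σ (y_i + y_{i+1})·c_i = 416, so ȳ = 416 / (6·(-16)) = -13/3.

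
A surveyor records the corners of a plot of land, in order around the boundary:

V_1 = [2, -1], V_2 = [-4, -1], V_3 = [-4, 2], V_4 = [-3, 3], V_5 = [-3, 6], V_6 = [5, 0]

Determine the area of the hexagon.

34

Σ = (-6) + (-12) + (-6) + (-9) + (-30) + (-5) = -68
Area = |Σ|/2 = 34.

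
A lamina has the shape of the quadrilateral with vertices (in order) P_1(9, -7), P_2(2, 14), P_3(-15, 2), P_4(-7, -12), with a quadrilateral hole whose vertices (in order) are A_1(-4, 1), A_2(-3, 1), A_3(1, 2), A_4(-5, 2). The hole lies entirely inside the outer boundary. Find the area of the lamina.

Outer boundary:
Apply the surveyor's formula: 2A = Σ (x_i·y_{i+1} − x_{i+1}·y_i), indices taken mod 4.
Σ = (140) + (214) + (194) + (157) = 705
Area = |Σ|/2 = 352.5.
Hole:
Σ = (-1) + (-7) + (12) + (3) = 7
Area = |Σ|/2 = 3.5.
Net area = 352.5 − 3.5 = 349.

349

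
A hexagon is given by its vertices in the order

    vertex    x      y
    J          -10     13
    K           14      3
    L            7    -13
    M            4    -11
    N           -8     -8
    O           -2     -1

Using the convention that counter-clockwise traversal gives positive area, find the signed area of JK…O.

-302

Apply the shoelace (surveyor's) formula: 2A = Σ (x_i·y_{i+1} − x_{i+1}·y_i), indices taken mod 6.
Σ = (-212) + (-203) + (-25) + (-120) + (-8) + (-36) = -604
Signed area = Σ/2 = -302 (negative ⇒ clockwise traversal).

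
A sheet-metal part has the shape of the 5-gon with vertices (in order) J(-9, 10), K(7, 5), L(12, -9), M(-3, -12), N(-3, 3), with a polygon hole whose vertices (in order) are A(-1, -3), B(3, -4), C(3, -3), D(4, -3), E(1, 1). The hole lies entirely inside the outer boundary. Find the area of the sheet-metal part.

216.5

Outer boundary:
J→K: (-9)(5) − (7)(10) = -115
K→L: (7)(-9) − (12)(5) = -123
L→M: (12)(-12) − (-3)(-9) = -171
M→N: (-3)(3) − (-3)(-12) = -45
N→J: (-3)(10) − (-9)(3) = -3
Σ = -457
Area = |Σ|/2 = 228.5.
Hole:
A→B: (-1)(-4) − (3)(-3) = 13
B→C: (3)(-3) − (3)(-4) = 3
C→D: (3)(-3) − (4)(-3) = 3
D→E: (4)(1) − (1)(-3) = 7
E→A: (1)(-3) − (-1)(1) = -2
Σ = 24
Area = |Σ|/2 = 12.
Net area = 228.5 − 12 = 216.5.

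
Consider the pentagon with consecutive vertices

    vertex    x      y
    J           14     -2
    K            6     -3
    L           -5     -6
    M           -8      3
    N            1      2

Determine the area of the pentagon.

Apply the shoelace formula: 2A = Σ (x_i·y_{i+1} − x_{i+1}·y_i), indices taken mod 5.
Σ = (-30) + (-51) + (-63) + (-19) + (-30) = -193
Area = |Σ|/2 = 96.5.

96.5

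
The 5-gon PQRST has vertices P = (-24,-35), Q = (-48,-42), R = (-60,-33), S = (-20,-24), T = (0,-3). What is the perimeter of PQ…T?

150

|PQ| = √((-24)² + (-7)²) = √625 = 25
|QR| = √((-12)² + (9)²) = √225 = 15
|RS| = √((40)² + (9)²) = √1681 = 41
|ST| = √((20)² + (21)²) = √841 = 29
|TP| = √((-24)² + (-32)²) = √1600 = 40
Perimeter = 25 + 15 + 41 + 29 + 40 = 150.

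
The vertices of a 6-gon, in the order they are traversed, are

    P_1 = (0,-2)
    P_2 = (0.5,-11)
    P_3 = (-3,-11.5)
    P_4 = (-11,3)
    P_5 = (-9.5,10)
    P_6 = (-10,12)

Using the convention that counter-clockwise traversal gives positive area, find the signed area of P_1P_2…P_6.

-124.375

Σ = (1) + (-38.75) + (-135.5) + (-81.5) + (-14) + (20) = -248.75
Signed area = Σ/2 = -124.375 (negative ⇒ clockwise traversal).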